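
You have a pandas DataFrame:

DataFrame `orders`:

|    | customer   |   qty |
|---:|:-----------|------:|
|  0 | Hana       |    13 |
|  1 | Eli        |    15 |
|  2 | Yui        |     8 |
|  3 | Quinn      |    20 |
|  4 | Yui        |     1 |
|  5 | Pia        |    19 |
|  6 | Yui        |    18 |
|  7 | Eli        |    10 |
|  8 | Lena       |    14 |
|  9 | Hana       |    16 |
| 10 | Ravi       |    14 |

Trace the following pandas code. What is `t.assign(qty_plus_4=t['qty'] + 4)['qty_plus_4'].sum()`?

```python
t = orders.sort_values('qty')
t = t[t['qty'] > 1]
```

sort by qty:
   customer  qty
4       Yui    1
2       Yui    8
7       Eli   10
0      Hana   13
8      Lena   14
10     Ravi   14
1       Eli   15
9      Hana   16
6       Yui   18
5       Pia   19
3     Quinn   20
filter rows where qty > 1:
   customer  qty
2       Yui    8
7       Eli   10
0      Hana   13
8      Lena   14
10     Ravi   14
1       Eli   15
9      Hana   16
6       Yui   18
5       Pia   19
3     Quinn   20
add column qty_plus_4 = t['qty'] + 4:
   customer  qty  qty_plus_4
2       Yui    8          12
7       Eli   10          14
0      Hana   13          17
8      Lena   14          18
10     Ravi   14          18
1       Eli   15          19
9      Hana   16          20
6       Yui   18          22
5       Pia   19          23
3     Quinn   20          24

187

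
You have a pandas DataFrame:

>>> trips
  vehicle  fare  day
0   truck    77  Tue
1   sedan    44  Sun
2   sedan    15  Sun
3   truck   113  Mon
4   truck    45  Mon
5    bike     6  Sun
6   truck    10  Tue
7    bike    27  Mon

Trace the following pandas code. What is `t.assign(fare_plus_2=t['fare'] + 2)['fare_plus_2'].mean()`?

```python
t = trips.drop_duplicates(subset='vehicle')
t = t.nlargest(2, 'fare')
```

drop duplicate vehicle (keep=first):
  vehicle  fare  day
0   truck    77  Tue
1   sedan    44  Sun
5    bike     6  Sun
take 2 rows with largest fare:
  vehicle  fare  day
0   truck    77  Tue
1   sedan    44  Sun
add column fare_plus_2 = t['fare'] + 2:
  vehicle  fare  day  fare_plus_2
0   truck    77  Tue           79
1   sedan    44  Sun           46

62.5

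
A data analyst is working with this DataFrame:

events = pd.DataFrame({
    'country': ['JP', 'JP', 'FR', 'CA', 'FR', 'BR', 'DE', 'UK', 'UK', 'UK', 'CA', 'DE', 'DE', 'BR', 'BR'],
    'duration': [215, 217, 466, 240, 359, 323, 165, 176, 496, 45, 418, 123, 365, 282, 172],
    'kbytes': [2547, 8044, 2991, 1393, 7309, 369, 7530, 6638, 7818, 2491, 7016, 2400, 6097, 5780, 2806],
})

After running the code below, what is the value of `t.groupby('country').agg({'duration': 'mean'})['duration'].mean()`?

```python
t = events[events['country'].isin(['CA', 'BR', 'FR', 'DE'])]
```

304.541666667

filter rows where country in ['CA', 'BR', 'FR', 'DE']:
   country  duration  kbytes
2       FR       466    2991
3       CA       240    1393
4       FR       359    7309
5       BR       323     369
6       DE       165    7530
10      CA       418    7016
11      DE       123    2400
12      DE       365    6097
13      BR       282    5780
14      BR       172    2806
group by country, mean of duration:
           duration
country            
BR       259.000000
CA       329.000000
DE       217.666667
FR       412.500000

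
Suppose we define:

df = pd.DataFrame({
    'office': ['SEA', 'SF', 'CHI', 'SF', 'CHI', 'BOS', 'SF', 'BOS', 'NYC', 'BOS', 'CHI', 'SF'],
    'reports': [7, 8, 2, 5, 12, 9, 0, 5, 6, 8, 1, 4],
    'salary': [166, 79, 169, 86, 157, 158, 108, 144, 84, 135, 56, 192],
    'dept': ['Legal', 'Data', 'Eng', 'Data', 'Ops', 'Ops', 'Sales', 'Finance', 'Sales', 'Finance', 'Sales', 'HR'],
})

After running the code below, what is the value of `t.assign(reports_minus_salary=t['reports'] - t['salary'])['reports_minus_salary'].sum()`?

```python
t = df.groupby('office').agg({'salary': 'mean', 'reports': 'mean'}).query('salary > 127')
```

group by office: mean(salary), mean(reports):
            salary   reports
office                      
BOS     145.666667  7.333333
CHI     127.333333  5.000000
NYC      84.000000  6.000000
SEA     166.000000  7.000000
SF      116.250000  4.250000
filter rows where salary > 127:
            salary   reports
office                      
BOS     145.666667  7.333333
CHI     127.333333  5.000000
SEA     166.000000  7.000000
add column reports_minus_salary = t['reports'] - t['salary']:
            salary   reports  reports_minus_salary
office                                            
BOS     145.666667  7.333333           -138.333333
CHI     127.333333  5.000000           -122.333333
SEA     166.000000  7.000000           -159.000000
So sum() = -419.666666667.

-419.666666667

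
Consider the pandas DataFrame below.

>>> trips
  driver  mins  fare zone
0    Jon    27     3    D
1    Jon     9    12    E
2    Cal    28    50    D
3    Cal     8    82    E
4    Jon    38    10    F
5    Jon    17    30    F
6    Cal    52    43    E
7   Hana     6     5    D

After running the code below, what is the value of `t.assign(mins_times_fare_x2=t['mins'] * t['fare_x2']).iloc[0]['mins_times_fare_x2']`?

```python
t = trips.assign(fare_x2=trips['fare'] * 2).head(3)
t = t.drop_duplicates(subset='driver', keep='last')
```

216

add column fare_x2 = trips['fare'] * 2:
  driver  mins  fare zone  fare_x2
0    Jon    27     3    D        6
1    Jon     9    12    E       24
2    Cal    28    50    D      100
3    Cal     8    82    E      164
4    Jon    38    10    F       20
5    Jon    17    30    F       60
6    Cal    52    43    E       86
7   Hana     6     5    D       10
take first 3 rows:
  driver  mins  fare zone  fare_x2
0    Jon    27     3    D        6
1    Jon     9    12    E       24
2    Cal    28    50    D      100
drop duplicate driver (keep=last):
  driver  mins  fare zone  fare_x2
1    Jon     9    12    E       24
2    Cal    28    50    D      100
add column mins_times_fare_x2 = t['mins'] * t['fare_x2']:
  driver  mins  fare zone  fare_x2  mins_times_fare_x2
1    Jon     9    12    E       24                 216
2    Cal    28    50    D      100                2800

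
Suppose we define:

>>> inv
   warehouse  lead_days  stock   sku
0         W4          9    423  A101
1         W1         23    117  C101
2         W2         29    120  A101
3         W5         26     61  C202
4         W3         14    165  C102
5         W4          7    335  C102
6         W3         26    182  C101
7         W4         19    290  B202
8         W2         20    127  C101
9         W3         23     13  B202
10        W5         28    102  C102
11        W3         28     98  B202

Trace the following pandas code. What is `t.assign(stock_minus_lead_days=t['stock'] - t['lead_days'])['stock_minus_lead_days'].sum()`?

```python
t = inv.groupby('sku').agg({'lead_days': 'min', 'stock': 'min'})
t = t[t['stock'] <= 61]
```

29

group by sku: min(lead_days), min(stock):
      lead_days  stock
sku                   
A101          9    120
B202         19     13
C101         20    117
C102          7    102
C202         26     61
filter rows where stock <= 61:
      lead_days  stock
sku                   
B202         19     13
C202         26     61
add column stock_minus_lead_days = t['stock'] - t['lead_days']:
      lead_days  stock  stock_minus_lead_days
sku                                          
B202         19     13                     -6
C202         26     61                     35
Taking the sum of column 'stock_minus_lead_days' gives 29.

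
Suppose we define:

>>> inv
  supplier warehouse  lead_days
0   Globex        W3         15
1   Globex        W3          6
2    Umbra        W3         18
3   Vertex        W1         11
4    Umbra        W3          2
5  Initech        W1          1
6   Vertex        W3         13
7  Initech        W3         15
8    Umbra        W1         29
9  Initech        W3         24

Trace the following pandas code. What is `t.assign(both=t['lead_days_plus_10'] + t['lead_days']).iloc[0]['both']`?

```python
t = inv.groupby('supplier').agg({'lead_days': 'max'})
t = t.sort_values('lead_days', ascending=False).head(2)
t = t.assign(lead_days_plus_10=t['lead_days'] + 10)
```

68

group by supplier, max of lead_days:
          lead_days
supplier           
Globex           15
Initech          24
Umbra            29
Vertex           13
sort by lead_days descending:
          lead_days
supplier           
Umbra            29
Initech          24
Globex           15
Vertex           13
take first 2 rows:
          lead_days
supplier           
Umbra            29
Initech          24
add column lead_days_plus_10 = t['lead_days'] + 10:
          lead_days  lead_days_plus_10
supplier                              
Umbra            29                 39
Initech          24                 34
add column both = t['lead_days_plus_10'] + t['lead_days']:
          lead_days  lead_days_plus_10  both
supplier                                    
Umbra            29                 39    68
Initech          24                 34    58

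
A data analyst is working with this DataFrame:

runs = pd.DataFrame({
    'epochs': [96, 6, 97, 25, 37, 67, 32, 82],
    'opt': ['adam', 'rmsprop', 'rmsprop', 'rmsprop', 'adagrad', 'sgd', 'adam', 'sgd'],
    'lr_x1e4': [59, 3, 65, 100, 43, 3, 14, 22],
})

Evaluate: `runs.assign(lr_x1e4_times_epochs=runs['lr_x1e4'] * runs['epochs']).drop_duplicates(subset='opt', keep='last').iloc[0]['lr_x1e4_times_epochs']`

2500

add column lr_x1e4_times_epochs = runs['lr_x1e4'] * runs['epochs']:
   epochs      opt  lr_x1e4  lr_x1e4_times_epochs
0      96     adam       59                  5664
1       6  rmsprop        3                    18
2      97  rmsprop       65                  6305
3      25  rmsprop      100                  2500
4      37  adagrad       43                  1591
5      67      sgd        3                   201
6      32     adam       14                   448
7      82      sgd       22                  1804
drop duplicate opt (keep=last):
   epochs      opt  lr_x1e4  lr_x1e4_times_epochs
3      25  rmsprop      100                  2500
4      37  adagrad       43                  1591
6      32     adam       14                   448
7      82      sgd       22                  1804
So iloc[0]['lr_x1e4_times_epochs'] = 2500.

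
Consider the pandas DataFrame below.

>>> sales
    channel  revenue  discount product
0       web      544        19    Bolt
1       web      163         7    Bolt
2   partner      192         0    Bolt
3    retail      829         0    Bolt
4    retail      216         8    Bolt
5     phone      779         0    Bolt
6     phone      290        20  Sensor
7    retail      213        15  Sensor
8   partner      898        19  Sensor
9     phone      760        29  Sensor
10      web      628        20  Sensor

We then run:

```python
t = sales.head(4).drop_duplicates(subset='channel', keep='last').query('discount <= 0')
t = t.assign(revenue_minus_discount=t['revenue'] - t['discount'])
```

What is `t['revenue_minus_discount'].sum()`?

1021

take first 4 rows:
   channel  revenue  discount product
0      web      544        19    Bolt
1      web      163         7    Bolt
2  partner      192         0    Bolt
3   retail      829         0    Bolt
drop duplicate channel (keep=last):
   channel  revenue  discount product
1      web      163         7    Bolt
2  partner      192         0    Bolt
3   retail      829         0    Bolt
filter rows where discount <= 0:
   channel  revenue  discount product
2  partner      192         0    Bolt
3   retail      829         0    Bolt
add column revenue_minus_discount = t['revenue'] - t['discount']:
   channel  revenue  discount product  revenue_minus_discount
2  partner      192         0    Bolt                     192
3   retail      829         0    Bolt                     829
So sum() = 1021.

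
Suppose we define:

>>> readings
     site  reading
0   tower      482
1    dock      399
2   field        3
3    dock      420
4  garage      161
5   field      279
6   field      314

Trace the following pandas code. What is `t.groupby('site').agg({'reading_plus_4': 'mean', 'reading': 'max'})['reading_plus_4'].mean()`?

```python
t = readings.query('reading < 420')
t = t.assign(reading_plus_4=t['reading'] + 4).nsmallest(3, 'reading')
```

filter rows where reading < 420:
     site  reading
1    dock      399
2   field        3
4  garage      161
5   field      279
6   field      314
add column reading_plus_4 = t['reading'] + 4:
     site  reading  reading_plus_4
1    dock      399             403
2   field        3               7
4  garage      161             165
5   field      279             283
6   field      314             318
take 3 rows with smallest reading:
     site  reading  reading_plus_4
2   field        3               7
4  garage      161             165
5   field      279             283
group by site: mean(reading_plus_4), max(reading):
        reading_plus_4  reading
site                           
field            145.0      279
garage           165.0      161

155.0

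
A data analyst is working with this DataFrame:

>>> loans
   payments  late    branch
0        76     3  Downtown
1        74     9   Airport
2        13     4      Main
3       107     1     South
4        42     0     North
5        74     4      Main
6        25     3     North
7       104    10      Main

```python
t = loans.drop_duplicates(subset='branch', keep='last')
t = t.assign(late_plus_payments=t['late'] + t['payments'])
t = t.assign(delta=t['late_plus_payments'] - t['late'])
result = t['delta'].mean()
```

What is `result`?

77.2

drop duplicate branch (keep=last):
   payments  late    branch
0        76     3  Downtown
1        74     9   Airport
3       107     1     South
6        25     3     North
7       104    10      Main
add column late_plus_payments = t['late'] + t['payments']:
   payments  late    branch  late_plus_payments
0        76     3  Downtown                  79
1        74     9   Airport                  83
3       107     1     South                 108
6        25     3     North                  28
7       104    10      Main                 114
add column delta = t['late_plus_payments'] - t['late']:
   payments  late    branch  late_plus_payments  delta
0        76     3  Downtown                  79     76
1        74     9   Airport                  83     74
3       107     1     South                 108    107
6        25     3     North                  28     25
7       104    10      Main                 114    104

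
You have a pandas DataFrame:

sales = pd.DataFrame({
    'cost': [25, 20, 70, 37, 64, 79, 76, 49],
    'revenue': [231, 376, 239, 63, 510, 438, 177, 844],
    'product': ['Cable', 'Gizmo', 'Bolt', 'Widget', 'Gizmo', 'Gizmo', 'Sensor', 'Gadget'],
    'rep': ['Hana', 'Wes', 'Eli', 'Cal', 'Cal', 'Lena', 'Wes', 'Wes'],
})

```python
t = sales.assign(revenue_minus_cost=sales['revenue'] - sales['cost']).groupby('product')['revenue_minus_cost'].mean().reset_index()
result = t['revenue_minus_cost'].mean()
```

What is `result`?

add column revenue_minus_cost = sales['revenue'] - sales['cost']:
   cost  revenue product   rep  revenue_minus_cost
0    25      231   Cable  Hana                 206
1    20      376   Gizmo   Wes                 356
2    70      239    Bolt   Eli                 169
3    37       63  Widget   Cal                  26
4    64      510   Gizmo   Cal                 446
5    79      438   Gizmo  Lena                 359
6    76      177  Sensor   Wes                 101
7    49      844  Gadget   Wes                 795
group by product, mean of revenue_minus_cost:
product
Bolt      169.0
Cable     206.0
Gadget    795.0
Gizmo     387.0
Sensor    101.0
Widget     26.0
Name: revenue_minus_cost, dtype: float64
reset_index():
  product  revenue_minus_cost
0    Bolt               169.0
1   Cable               206.0
2  Gadget               795.0
3   Gizmo               387.0
4  Sensor               101.0
5  Widget                26.0

280.666666667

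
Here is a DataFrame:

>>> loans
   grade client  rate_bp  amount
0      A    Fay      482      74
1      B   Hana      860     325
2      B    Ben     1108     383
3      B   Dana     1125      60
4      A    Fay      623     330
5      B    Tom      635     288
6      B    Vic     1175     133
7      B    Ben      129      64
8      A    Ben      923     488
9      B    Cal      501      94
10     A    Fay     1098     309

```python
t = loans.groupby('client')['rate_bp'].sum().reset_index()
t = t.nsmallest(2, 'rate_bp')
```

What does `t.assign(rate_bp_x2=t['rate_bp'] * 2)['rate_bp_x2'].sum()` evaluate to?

2272

group by client, sum of rate_bp:
client
Ben     2160
Cal      501
Dana    1125
Fay     2203
Hana     860
Tom      635
Vic     1175
Name: rate_bp, dtype: int64
reset_index():
  client  rate_bp
0    Ben     2160
1    Cal      501
2   Dana     1125
3    Fay     2203
4   Hana      860
5    Tom      635
6    Vic     1175
take 2 rows with smallest rate_bp:
  client  rate_bp
1    Cal      501
5    Tom      635
add column rate_bp_x2 = t['rate_bp'] * 2:
  client  rate_bp  rate_bp_x2
1    Cal      501        1002
5    Tom      635        1270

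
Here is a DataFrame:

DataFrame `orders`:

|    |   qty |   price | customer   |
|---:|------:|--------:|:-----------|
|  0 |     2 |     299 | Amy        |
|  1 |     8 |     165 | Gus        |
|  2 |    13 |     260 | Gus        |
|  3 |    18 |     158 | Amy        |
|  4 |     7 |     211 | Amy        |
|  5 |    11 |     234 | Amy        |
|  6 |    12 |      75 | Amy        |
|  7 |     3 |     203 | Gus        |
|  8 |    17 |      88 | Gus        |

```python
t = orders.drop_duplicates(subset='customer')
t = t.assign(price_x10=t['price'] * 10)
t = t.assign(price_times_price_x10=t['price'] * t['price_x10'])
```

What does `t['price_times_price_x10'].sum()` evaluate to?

drop duplicate customer (keep=first):
   qty  price customer
0    2    299      Amy
1    8    165      Gus
add column price_x10 = t['price'] * 10:
   qty  price customer  price_x10
0    2    299      Amy       2990
1    8    165      Gus       1650
add column price_times_price_x10 = t['price'] * t['price_x10']:
   qty  price customer  price_x10  price_times_price_x10
0    2    299      Amy       2990                 894010
1    8    165      Gus       1650                 272250
Then the sum of column 'price_times_price_x10': 1166260

1166260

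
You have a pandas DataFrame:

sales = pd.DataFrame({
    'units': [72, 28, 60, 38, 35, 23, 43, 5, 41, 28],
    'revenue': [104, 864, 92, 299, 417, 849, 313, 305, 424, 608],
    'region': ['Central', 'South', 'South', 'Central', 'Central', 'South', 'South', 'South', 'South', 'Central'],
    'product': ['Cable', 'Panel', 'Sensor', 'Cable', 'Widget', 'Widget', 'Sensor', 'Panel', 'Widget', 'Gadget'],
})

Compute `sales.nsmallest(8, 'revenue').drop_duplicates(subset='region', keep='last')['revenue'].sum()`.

1032

take 8 rows with smallest revenue:
   units  revenue   region product
2     60       92    South  Sensor
0     72      104  Central   Cable
3     38      299  Central   Cable
7      5      305    South   Panel
6     43      313    South  Sensor
4     35      417  Central  Widget
8     41      424    South  Widget
9     28      608  Central  Gadget
drop duplicate region (keep=last):
   units  revenue   region product
8     41      424    South  Widget
9     28      608  Central  Gadget
Taking the sum of column 'revenue' gives 1032.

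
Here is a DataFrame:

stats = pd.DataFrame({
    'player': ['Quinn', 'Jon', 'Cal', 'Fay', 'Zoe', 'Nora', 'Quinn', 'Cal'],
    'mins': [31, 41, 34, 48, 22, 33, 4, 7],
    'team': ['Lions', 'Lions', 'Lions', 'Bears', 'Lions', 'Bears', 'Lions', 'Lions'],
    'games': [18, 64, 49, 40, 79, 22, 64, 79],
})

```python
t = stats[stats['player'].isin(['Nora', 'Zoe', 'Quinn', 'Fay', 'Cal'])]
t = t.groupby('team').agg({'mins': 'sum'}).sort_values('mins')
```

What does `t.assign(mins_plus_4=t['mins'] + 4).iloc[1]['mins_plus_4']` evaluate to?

102

filter rows where player in ['Nora', 'Zoe', 'Quinn', 'Fay', 'Cal']:
  player  mins   team  games
0  Quinn    31  Lions     18
2    Cal    34  Lions     49
3    Fay    48  Bears     40
4    Zoe    22  Lions     79
5   Nora    33  Bears     22
6  Quinn     4  Lions     64
7    Cal     7  Lions     79
group by team, sum of mins:
       mins
team       
Bears    81
Lions    98
sort by mins:
       mins
team       
Bears    81
Lions    98
add column mins_plus_4 = t['mins'] + 4:
       mins  mins_plus_4
team                    
Bears    81           85
Lions    98          102
Hence 102.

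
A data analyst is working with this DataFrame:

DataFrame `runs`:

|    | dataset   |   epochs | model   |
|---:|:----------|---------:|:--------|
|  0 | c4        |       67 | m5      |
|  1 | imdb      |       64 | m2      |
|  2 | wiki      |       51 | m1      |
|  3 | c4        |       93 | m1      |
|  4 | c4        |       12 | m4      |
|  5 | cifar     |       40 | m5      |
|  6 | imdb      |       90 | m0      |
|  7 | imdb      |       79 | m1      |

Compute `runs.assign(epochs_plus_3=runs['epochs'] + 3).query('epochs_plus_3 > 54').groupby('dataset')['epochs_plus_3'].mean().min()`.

add column epochs_plus_3 = runs['epochs'] + 3:
  dataset  epochs model  epochs_plus_3
0      c4      67    m5             70
1    imdb      64    m2             67
2    wiki      51    m1             54
3      c4      93    m1             96
4      c4      12    m4             15
5   cifar      40    m5             43
6    imdb      90    m0             93
7    imdb      79    m1             82
filter rows where epochs_plus_3 > 54:
  dataset  epochs model  epochs_plus_3
0      c4      67    m5             70
1    imdb      64    m2             67
3      c4      93    m1             96
6    imdb      90    m0             93
7    imdb      79    m1             82
group by dataset, mean of epochs_plus_3:
dataset
c4      83.000000
imdb    80.666667
Name: epochs_plus_3, dtype: float64
Then the min of the resulting series: 80.6666666667

80.6666666667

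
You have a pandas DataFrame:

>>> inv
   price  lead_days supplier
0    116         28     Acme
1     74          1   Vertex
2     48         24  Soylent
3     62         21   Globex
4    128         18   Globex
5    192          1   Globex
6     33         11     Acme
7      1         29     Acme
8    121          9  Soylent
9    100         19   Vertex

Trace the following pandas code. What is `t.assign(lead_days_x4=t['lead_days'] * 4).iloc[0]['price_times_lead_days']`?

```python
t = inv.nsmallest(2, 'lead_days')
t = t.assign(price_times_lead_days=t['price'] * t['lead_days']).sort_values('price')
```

take 2 rows with smallest lead_days:
   price  lead_days supplier
1     74          1   Vertex
5    192          1   Globex
add column price_times_lead_days = t['price'] * t['lead_days']:
   price  lead_days supplier  price_times_lead_days
1     74          1   Vertex                     74
5    192          1   Globex                    192
sort by price:
   price  lead_days supplier  price_times_lead_days
1     74          1   Vertex                     74
5    192          1   Globex                    192
add column lead_days_x4 = t['lead_days'] * 4:
   price  lead_days supplier  price_times_lead_days  lead_days_x4
1     74          1   Vertex                     74             4
5    192          1   Globex                    192             4
Then the value at position 0, column 'price_times_lead_days': 74

74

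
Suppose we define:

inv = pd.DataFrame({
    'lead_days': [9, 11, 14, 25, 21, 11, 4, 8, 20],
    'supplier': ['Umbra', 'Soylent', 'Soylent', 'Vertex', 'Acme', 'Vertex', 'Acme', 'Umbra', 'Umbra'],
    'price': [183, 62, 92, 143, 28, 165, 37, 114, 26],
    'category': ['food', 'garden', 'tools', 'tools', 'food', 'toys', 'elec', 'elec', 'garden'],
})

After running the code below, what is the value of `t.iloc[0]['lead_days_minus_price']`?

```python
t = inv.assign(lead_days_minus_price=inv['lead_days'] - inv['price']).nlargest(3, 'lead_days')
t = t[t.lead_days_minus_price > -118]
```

add column lead_days_minus_price = inv['lead_days'] - inv['price']:
   lead_days supplier  price category  lead_days_minus_price
0          9    Umbra    183     food                   -174
1         11  Soylent     62   garden                    -51
2         14  Soylent     92    tools                    -78
3         25   Vertex    143    tools                   -118
4         21     Acme     28     food                     -7
5         11   Vertex    165     toys                   -154
6          4     Acme     37     elec                    -33
7          8    Umbra    114     elec                   -106
8         20    Umbra     26   garden                     -6
take 3 rows with largest lead_days:
   lead_days supplier  price category  lead_days_minus_price
3         25   Vertex    143    tools                   -118
4         21     Acme     28     food                     -7
8         20    Umbra     26   garden                     -6
filter rows where lead_days_minus_price > -118:
   lead_days supplier  price category  lead_days_minus_price
4         21     Acme     28     food                     -7
8         20    Umbra     26   garden                     -6
Taking the value at position 0, column 'lead_days_minus_price' gives -7.

-7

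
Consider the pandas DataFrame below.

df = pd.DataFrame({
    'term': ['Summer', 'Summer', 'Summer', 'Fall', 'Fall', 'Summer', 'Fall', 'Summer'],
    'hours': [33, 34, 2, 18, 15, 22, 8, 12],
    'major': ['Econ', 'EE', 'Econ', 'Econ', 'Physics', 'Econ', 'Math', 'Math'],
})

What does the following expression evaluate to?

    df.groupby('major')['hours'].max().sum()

94

group by major, max of hours:
major
EE         34
Econ       33
Math       12
Physics    15
Name: hours, dtype: int64
Then the sum of the resulting series: 94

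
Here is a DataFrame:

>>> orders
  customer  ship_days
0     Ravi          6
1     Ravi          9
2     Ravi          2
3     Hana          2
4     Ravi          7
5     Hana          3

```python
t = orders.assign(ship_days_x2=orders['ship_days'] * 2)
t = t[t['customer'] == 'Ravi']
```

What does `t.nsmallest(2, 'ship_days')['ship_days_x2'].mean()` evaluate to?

add column ship_days_x2 = orders['ship_days'] * 2:
  customer  ship_days  ship_days_x2
0     Ravi          6            12
1     Ravi          9            18
2     Ravi          2             4
3     Hana          2             4
4     Ravi          7            14
5     Hana          3             6
filter rows where customer == 'Ravi':
  customer  ship_days  ship_days_x2
0     Ravi          6            12
1     Ravi          9            18
2     Ravi          2             4
4     Ravi          7            14
take 2 rows with smallest ship_days:
  customer  ship_days  ship_days_x2
2     Ravi          2             4
0     Ravi          6            12
Reading off the mean of column 'ship_days_x2', we get 8.0.

8.0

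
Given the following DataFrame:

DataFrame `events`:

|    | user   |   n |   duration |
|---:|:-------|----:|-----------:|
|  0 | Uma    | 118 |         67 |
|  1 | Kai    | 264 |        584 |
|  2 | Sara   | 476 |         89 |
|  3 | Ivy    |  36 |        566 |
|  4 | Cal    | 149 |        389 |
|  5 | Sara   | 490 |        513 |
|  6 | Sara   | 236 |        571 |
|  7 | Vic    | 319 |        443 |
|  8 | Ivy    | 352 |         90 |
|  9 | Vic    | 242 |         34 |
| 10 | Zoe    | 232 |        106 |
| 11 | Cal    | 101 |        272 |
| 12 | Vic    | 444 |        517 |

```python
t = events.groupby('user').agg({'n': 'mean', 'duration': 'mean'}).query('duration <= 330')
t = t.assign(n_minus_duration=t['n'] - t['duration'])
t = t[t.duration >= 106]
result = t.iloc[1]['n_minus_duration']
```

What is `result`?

126.0

group by user: mean(n), mean(duration):
               n    duration
user                        
Cal   125.000000  330.500000
Ivy   194.000000  328.000000
Kai   264.000000  584.000000
Sara  400.666667  391.000000
Uma   118.000000   67.000000
Vic   335.000000  331.333333
Zoe   232.000000  106.000000
filter rows where duration <= 330:
          n  duration
user                 
Ivy   194.0     328.0
Uma   118.0      67.0
Zoe   232.0     106.0
add column n_minus_duration = t['n'] - t['duration']:
          n  duration  n_minus_duration
user                                   
Ivy   194.0     328.0            -134.0
Uma   118.0      67.0              51.0
Zoe   232.0     106.0             126.0
filter rows where duration >= 106:
          n  duration  n_minus_duration
user                                   
Ivy   194.0     328.0            -134.0
Zoe   232.0     106.0             126.0
Then the value at position 1, column 'n_minus_duration': 126.0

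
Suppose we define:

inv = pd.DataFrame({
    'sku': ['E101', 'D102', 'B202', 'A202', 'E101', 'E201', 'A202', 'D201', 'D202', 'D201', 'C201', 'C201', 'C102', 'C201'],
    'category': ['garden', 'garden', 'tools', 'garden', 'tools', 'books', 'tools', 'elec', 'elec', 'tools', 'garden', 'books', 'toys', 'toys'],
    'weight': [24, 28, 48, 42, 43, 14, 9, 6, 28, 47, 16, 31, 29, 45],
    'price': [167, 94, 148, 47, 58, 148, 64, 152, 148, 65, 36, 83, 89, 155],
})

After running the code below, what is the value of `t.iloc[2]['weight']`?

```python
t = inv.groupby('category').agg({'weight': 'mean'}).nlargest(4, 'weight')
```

group by category, mean of weight:
          weight
category        
books      22.50
elec       17.00
garden     27.50
tools      36.75
toys       37.00
take 4 rows with largest weight:
          weight
category        
toys       37.00
tools      36.75
garden     27.50
books      22.50
The value at position 2, column 'weight' is 27.5.

27.5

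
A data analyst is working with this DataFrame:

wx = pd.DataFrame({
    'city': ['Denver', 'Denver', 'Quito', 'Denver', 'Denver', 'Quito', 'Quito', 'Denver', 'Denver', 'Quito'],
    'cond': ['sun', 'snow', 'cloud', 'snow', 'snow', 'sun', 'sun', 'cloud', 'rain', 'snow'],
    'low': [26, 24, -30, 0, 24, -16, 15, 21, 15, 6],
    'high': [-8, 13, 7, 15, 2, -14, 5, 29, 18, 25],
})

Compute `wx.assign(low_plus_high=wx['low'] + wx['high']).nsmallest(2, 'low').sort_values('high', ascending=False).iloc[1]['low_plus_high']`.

-30

add column low_plus_high = wx['low'] + wx['high']:
     city   cond  low  high  low_plus_high
0  Denver    sun   26    -8             18
1  Denver   snow   24    13             37
2   Quito  cloud  -30     7            -23
3  Denver   snow    0    15             15
4  Denver   snow   24     2             26
5   Quito    sun  -16   -14            -30
6   Quito    sun   15     5             20
7  Denver  cloud   21    29             50
8  Denver   rain   15    18             33
9   Quito   snow    6    25             31
take 2 rows with smallest low:
    city   cond  low  high  low_plus_high
2  Quito  cloud  -30     7            -23
5  Quito    sun  -16   -14            -30
sort by high descending:
    city   cond  low  high  low_plus_high
2  Quito  cloud  -30     7            -23
5  Quito    sun  -16   -14            -30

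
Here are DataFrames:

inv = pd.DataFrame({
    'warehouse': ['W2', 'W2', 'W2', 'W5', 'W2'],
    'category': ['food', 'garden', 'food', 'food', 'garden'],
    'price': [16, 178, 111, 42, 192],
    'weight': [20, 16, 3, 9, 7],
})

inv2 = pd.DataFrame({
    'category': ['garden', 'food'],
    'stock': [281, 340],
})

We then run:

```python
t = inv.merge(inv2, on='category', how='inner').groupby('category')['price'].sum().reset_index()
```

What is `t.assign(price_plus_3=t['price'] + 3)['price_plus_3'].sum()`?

merge on 'category' (how='inner') → 5 rows:
  warehouse category  price  weight  stock
0        W2     food     16      20    340
1        W2   garden    178      16    281
2        W2     food    111       3    340
3        W5     food     42       9    340
4        W2   garden    192       7    281
group by category, sum of price:
category
food      169
garden    370
Name: price, dtype: int64
reset_index():
  category  price
0     food    169
1   garden    370
add column price_plus_3 = t['price'] + 3:
  category  price  price_plus_3
0     food    169           172
1   garden    370           373
Hence 545.

545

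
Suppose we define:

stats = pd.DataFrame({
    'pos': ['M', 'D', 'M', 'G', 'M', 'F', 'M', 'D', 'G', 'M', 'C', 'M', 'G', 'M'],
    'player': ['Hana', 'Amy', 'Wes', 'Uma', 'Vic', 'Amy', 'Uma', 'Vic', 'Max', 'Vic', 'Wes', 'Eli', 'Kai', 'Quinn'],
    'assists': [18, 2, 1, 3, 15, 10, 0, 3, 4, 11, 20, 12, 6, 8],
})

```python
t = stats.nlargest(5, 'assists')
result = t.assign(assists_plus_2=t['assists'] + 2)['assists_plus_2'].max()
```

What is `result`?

22

take 5 rows with largest assists:
   pos player  assists
10   C    Wes       20
0    M   Hana       18
4    M    Vic       15
11   M    Eli       12
9    M    Vic       11
add column assists_plus_2 = t['assists'] + 2:
   pos player  assists  assists_plus_2
10   C    Wes       20              22
0    M   Hana       18              20
4    M    Vic       15              17
11   M    Eli       12              14
9    M    Vic       11              13
Then the max of column 'assists_plus_2': 22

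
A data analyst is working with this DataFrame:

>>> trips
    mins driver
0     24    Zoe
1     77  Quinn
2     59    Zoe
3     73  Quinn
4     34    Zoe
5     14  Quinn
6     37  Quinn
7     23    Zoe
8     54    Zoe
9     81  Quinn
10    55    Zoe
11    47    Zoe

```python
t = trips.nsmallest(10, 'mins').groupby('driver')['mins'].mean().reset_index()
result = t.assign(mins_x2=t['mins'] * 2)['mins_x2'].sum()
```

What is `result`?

167.238095238

take 10 rows with smallest mins:
    mins driver
5     14  Quinn
7     23    Zoe
0     24    Zoe
4     34    Zoe
6     37  Quinn
11    47    Zoe
8     54    Zoe
10    55    Zoe
2     59    Zoe
3     73  Quinn
group by driver, mean of mins:
driver
Quinn    41.333333
Zoe      42.285714
Name: mins, dtype: float64
reset_index():
  driver       mins
0  Quinn  41.333333
1    Zoe  42.285714
add column mins_x2 = t['mins'] * 2:
  driver       mins    mins_x2
0  Quinn  41.333333  82.666667
1    Zoe  42.285714  84.571429
sum of column 'mins_x2' → 167.238095238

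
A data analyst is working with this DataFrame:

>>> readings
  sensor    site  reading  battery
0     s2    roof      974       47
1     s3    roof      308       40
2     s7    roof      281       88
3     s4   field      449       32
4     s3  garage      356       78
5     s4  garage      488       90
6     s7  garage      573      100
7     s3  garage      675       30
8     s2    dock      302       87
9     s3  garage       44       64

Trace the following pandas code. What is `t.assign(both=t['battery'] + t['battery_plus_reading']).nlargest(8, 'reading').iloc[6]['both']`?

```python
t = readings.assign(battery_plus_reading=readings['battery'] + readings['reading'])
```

388

add column battery_plus_reading = readings['battery'] + readings['reading']:
  sensor    site  reading  battery  battery_plus_reading
0     s2    roof      974       47                  1021
1     s3    roof      308       40                   348
2     s7    roof      281       88                   369
3     s4   field      449       32                   481
4     s3  garage      356       78                   434
5     s4  garage      488       90                   578
6     s7  garage      573      100                   673
7     s3  garage      675       30                   705
8     s2    dock      302       87                   389
9     s3  garage       44       64                   108
add column both = t['battery'] + t['battery_plus_reading']:
  sensor    site  reading  battery  battery_plus_reading  both
0     s2    roof      974       47                  1021  1068
1     s3    roof      308       40                   348   388
2     s7    roof      281       88                   369   457
3     s4   field      449       32                   481   513
4     s3  garage      356       78                   434   512
5     s4  garage      488       90                   578   668
6     s7  garage      573      100                   673   773
7     s3  garage      675       30                   705   735
8     s2    dock      302       87                   389   476
9     s3  garage       44       64                   108   172
take 8 rows with largest reading:
  sensor    site  reading  battery  battery_plus_reading  both
0     s2    roof      974       47                  1021  1068
7     s3  garage      675       30                   705   735
6     s7  garage      573      100                   673   773
5     s4  garage      488       90                   578   668
3     s4   field      449       32                   481   513
4     s3  garage      356       78                   434   512
1     s3    roof      308       40                   348   388
8     s2    dock      302       87                   389   476
Reading off the value at position 6, column 'both', we get 388.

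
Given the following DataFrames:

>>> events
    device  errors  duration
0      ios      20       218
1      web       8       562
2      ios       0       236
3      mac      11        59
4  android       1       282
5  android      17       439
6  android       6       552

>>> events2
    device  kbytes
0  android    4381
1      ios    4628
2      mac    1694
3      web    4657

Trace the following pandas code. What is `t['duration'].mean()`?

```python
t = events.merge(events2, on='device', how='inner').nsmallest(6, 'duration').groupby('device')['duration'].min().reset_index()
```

merge on 'device' (how='inner') → 7 rows:
    device  errors  duration  kbytes
0      ios      20       218    4628
1      web       8       562    4657
2      ios       0       236    4628
3      mac      11        59    1694
4  android       1       282    4381
5  android      17       439    4381
6  android       6       552    4381
take 6 rows with smallest duration:
    device  errors  duration  kbytes
3      mac      11        59    1694
0      ios      20       218    4628
2      ios       0       236    4628
4  android       1       282    4381
5  android      17       439    4381
6  android       6       552    4381
group by device, min of duration:
device
android    282
ios        218
mac         59
Name: duration, dtype: int64
reset_index():
    device  duration
0  android       282
1      ios       218
2      mac        59

186.333333333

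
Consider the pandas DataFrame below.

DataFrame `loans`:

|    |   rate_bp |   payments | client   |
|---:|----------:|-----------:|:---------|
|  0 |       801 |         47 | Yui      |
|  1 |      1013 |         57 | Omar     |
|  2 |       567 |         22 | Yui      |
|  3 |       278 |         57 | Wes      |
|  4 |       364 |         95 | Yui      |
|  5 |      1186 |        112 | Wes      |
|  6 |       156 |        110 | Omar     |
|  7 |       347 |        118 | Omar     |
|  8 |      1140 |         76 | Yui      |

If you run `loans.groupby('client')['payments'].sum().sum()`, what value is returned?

group by client, sum of payments:
client
Omar    285
Wes     169
Yui     240
Name: payments, dtype: int64
The sum of the resulting series is 694.

694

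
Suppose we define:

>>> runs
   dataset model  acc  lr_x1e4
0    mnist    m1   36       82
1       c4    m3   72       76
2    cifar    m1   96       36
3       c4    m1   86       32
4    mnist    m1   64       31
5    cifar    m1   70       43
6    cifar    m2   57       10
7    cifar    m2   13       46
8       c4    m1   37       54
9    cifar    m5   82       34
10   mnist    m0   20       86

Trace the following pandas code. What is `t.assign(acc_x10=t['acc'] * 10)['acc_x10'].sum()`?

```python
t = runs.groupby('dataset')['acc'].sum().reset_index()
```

6330

group by dataset, sum of acc:
dataset
c4       195
cifar    318
mnist    120
Name: acc, dtype: int64
reset_index():
  dataset  acc
0      c4  195
1   cifar  318
2   mnist  120
add column acc_x10 = t['acc'] * 10:
  dataset  acc  acc_x10
0      c4  195     1950
1   cifar  318     3180
2   mnist  120     1200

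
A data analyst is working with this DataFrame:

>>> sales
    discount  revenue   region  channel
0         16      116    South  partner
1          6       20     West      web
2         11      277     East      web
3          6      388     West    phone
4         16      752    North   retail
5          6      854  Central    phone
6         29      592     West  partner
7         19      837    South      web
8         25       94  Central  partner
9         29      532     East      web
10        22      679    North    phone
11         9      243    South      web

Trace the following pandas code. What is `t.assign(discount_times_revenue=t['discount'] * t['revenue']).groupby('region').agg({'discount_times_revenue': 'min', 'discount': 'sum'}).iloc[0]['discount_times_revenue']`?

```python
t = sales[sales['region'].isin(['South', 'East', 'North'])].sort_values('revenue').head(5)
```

filter rows where region in ['South', 'East', 'North']:
    discount  revenue region  channel
0         16      116  South  partner
2         11      277   East      web
4         16      752  North   retail
7         19      837  South      web
9         29      532   East      web
10        22      679  North    phone
11         9      243  South      web
sort by revenue:
    discount  revenue region  channel
0         16      116  South  partner
11         9      243  South      web
2         11      277   East      web
9         29      532   East      web
10        22      679  North    phone
4         16      752  North   retail
7         19      837  South      web
take first 5 rows:
    discount  revenue region  channel
0         16      116  South  partner
11         9      243  South      web
2         11      277   East      web
9         29      532   East      web
10        22      679  North    phone
add column discount_times_revenue = t['discount'] * t['revenue']:
    discount  revenue region  channel  discount_times_revenue
0         16      116  South  partner                    1856
11         9      243  South      web                    2187
2         11      277   East      web                    3047
9         29      532   East      web                   15428
10        22      679  North    phone                   14938
group by region: min(discount_times_revenue), sum(discount):
        discount_times_revenue  discount
region                                  
East                      3047        40
North                    14938        22
South                     1856        25
value at position 0, column 'discount_times_revenue' → 3047

3047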